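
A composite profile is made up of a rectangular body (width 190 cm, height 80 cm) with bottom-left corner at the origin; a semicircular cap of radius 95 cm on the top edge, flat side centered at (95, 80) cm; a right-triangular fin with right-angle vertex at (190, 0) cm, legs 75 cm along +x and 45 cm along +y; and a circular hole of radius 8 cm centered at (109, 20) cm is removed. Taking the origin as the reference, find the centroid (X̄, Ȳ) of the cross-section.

rectangular body: A = 190 × 80 = 15200.00, centroid at (95.00, 40.00).
semicircular top: A = ½π·95² = 14176.44, centroid at (95.00, 120.32).
triangular fin: A = ½·75·45 = 1687.50, centroid at (215.00, 15.00).
hole: A = −π·8² = -201.06, centroid at (109.00, 20.00).
ΣA = 30862.87 cm²
ΣAX̄ = (15200.00)(95.00) + (14176.44)(95.00) + (1687.50)(215.00) + (-201.06)(109.00) = 3131658.25 cm³
ΣAȲ = (15200.00)(40.00) + (14176.44)(120.32) + (1687.50)(15.00) + (-201.06)(20.00) = 2334989.54 cm³
X̄ = 3131658.25 / 30862.87 = 101.47 cm
Ȳ = 2334989.54 / 30862.87 = 75.66 cm

X̄ = 101.47 cm, Ȳ = 75.66 cm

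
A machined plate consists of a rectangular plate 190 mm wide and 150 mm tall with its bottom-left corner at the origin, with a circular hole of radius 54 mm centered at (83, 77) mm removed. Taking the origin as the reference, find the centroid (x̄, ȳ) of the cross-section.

x̄ = 100.68 mm, ȳ = 74.05 mm

Part | A | x̄ᵢ | ȳᵢ | A·x̄ᵢ | A·ȳᵢ
plate | 28500.00 | 95.00 | 75.00 | 2707500.00 | 2137500.00
hole | -9160.88 | 83.00 | 77.00 | -760353.39 | -705388.08
Σ | 19339.12 |  |  | 1947146.61 | 1432111.92
x̄ = 1947146.61 / 19339.12 = 100.68 mm
ȳ = 1432111.92 / 19339.12 = 74.05 mm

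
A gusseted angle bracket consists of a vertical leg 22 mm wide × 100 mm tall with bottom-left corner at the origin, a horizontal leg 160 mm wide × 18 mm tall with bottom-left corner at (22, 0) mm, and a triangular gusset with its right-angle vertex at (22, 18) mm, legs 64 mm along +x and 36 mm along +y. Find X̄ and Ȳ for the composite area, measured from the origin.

vertical leg: A = 22 × 100 = 2200.00, centroid at (11.00, 50.00).
horizontal leg: A = 160 × 18 = 2880.00, centroid at (102.00, 9.00).
gusset: A = ½·64·36 = 1152.00, centroid at (43.33, 30.00).
ΣA = 6232.00 mm²
ΣAX̄ = (2200.00)(11.00) + (2880.00)(102.00) + (1152.00)(43.33) = 367880.00 mm³
ΣAȲ = (2200.00)(50.00) + (2880.00)(9.00) + (1152.00)(30.00) = 170480.00 mm³
X̄ = 367880.00 / 6232.00 = 59.03 mm
Ȳ = 170480.00 / 6232.00 = 27.36 mm

X̄ = 59.03 mm, Ȳ = 27.36 mm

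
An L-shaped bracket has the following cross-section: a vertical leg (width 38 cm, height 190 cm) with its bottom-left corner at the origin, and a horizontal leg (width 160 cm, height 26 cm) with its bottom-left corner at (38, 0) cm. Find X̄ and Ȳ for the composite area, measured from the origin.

X̄ = 55.19 cm, Ȳ = 65.02 cm

Part | A | x̄ᵢ | ȳᵢ | A·x̄ᵢ | A·ȳᵢ
vertical leg | 7220.00 | 19.00 | 95.00 | 137180.00 | 685900.00
horizontal leg | 4160.00 | 118.00 | 13.00 | 490880.00 | 54080.00
Σ | 11380.00 |  |  | 628060.00 | 739980.00
X̄ = 628060.00 / 11380.00 = 55.19 cm
Ȳ = 739980.00 / 11380.00 = 65.02 cm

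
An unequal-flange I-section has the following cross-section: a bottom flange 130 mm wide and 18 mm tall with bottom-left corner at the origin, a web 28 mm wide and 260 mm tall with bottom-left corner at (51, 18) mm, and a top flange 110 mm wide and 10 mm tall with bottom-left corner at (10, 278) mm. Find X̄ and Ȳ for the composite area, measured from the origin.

X̄ = 65.00 mm, Ȳ = 131.51 mm

bottom flange: A = 130 × 18 = 2340.00, centroid at (65.00, 9.00).
web: A = 28 × 260 = 7280.00, centroid at (65.00, 148.00).
top flange: A = 110 × 10 = 1100.00, centroid at (65.00, 283.00).
ΣA = 10720.00 mm², ΣAX̄ = 696800.00 mm³, ΣAȲ = 1409800.00 mm³.
X̄ = 696800.00/10720.00 = 65.00 mm; Ȳ = 1409800.00/10720.00 = 131.51 mm.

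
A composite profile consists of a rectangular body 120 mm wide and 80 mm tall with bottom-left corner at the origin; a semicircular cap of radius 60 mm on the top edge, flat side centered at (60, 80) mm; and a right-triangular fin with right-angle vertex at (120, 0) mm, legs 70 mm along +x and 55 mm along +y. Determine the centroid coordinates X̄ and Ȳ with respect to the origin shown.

Part | A | x̄ᵢ | ȳᵢ | A·x̄ᵢ | A·ȳᵢ
rectangular body | 9600.00 | 60.00 | 40.00 | 576000.00 | 384000.00
semicircular top | 5654.87 | 60.00 | 105.46 | 339292.01 | 596389.34
triangular fin | 1925.00 | 143.33 | 18.33 | 275916.67 | 35291.67
Σ | 17179.87 |  |  | 1191208.67 | 1015681.01
X̄ = 1191208.67 / 17179.87 = 69.34 mm
Ȳ = 1015681.01 / 17179.87 = 59.12 mm

X̄ = 69.34 mm, Ȳ = 59.12 mm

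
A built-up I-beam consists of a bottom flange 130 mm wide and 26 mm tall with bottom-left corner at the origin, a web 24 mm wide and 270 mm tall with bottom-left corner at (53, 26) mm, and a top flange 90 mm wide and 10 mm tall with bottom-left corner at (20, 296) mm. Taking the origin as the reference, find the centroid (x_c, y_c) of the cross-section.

Part | A | x̄ᵢ | ȳᵢ | A·x̄ᵢ | A·ȳᵢ
bottom flange | 3380.00 | 65.00 | 13.00 | 219700.00 | 43940.00
web | 6480.00 | 65.00 | 161.00 | 421200.00 | 1043280.00
top flange | 900.00 | 65.00 | 301.00 | 58500.00 | 270900.00
Σ | 10760.00 |  |  | 699400.00 | 1358120.00
x_c = 699400.00 / 10760.00 = 65.00 mm
y_c = 1358120.00 / 10760.00 = 126.22 mm

x_c = 65.00 mm, y_c = 126.22 mm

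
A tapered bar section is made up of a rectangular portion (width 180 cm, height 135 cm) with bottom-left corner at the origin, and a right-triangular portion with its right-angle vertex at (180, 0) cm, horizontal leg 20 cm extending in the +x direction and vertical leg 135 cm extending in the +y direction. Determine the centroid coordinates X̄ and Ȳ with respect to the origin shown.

rectangular portion: A = 180 × 135 = 24300.00, centroid at (90.00, 67.50).
triangular portion: A = ½·20·135 = 1350.00, centroid at (186.67, 45.00).
ΣA = 25650.00 cm²
ΣAX̄ = (24300.00)(90.00) + (1350.00)(186.67) = 2439000.00 cm³
ΣAȲ = (24300.00)(67.50) + (1350.00)(45.00) = 1701000.00 cm³
X̄ = 2439000.00 / 25650.00 = 95.09 cm
Ȳ = 1701000.00 / 25650.00 = 66.32 cm

X̄ = 95.09 cm, Ȳ = 66.32 cm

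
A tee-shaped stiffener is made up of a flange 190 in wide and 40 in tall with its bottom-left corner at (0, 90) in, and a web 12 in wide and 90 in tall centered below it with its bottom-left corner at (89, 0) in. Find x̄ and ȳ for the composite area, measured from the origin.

x̄ = 95.00 in, ȳ = 101.91 in

Part | A | x̄ᵢ | ȳᵢ | A·x̄ᵢ | A·ȳᵢ
web | 1080.00 | 95.00 | 45.00 | 102600.00 | 48600.00
flange | 7600.00 | 95.00 | 110.00 | 722000.00 | 836000.00
Σ | 8680.00 |  |  | 824600.00 | 884600.00
x̄ = 824600.00 / 8680.00 = 95.00 in
ȳ = 884600.00 / 8680.00 = 101.91 in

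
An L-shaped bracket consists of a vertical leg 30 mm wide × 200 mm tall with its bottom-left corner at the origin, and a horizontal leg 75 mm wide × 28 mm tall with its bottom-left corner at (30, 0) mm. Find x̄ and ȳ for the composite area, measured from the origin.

x̄ = 28.61 mm, ȳ = 77.70 mm

Part | A | x̄ᵢ | ȳᵢ | A·x̄ᵢ | A·ȳᵢ
vertical leg | 6000.00 | 15.00 | 100.00 | 90000.00 | 600000.00
horizontal leg | 2100.00 | 67.50 | 14.00 | 141750.00 | 29400.00
Σ | 8100.00 |  |  | 231750.00 | 629400.00
x̄ = 231750.00 / 8100.00 = 28.61 mm
ȳ = 629400.00 / 8100.00 = 77.70 mm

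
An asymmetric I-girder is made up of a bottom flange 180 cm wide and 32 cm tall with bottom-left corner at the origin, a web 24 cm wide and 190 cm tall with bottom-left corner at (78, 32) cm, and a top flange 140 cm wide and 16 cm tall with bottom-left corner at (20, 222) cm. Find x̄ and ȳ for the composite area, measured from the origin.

x̄ = 90.00 cm, ȳ = 94.46 cm

bottom flange: A = 180 × 32 = 5760.00, centroid at (90.00, 16.00).
web: A = 24 × 190 = 4560.00, centroid at (90.00, 127.00).
top flange: A = 140 × 16 = 2240.00, centroid at (90.00, 230.00).
ΣA = 12560.00 cm², ΣAx̄ = 1130400.00 cm³, ΣAȳ = 1186480.00 cm³.
x̄ = 1130400.00/12560.00 = 90.00 cm; ȳ = 1186480.00/12560.00 = 94.46 cm.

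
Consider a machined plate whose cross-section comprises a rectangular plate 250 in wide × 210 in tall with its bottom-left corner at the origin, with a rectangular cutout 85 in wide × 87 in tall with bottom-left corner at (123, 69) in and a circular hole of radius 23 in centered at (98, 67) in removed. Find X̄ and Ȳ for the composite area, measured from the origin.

Part | A | x̄ᵢ | ȳᵢ | A·x̄ᵢ | A·ȳᵢ
plate | 52500.00 | 125.00 | 105.00 | 6562500.00 | 5512500.00
hole 1 | -7395.00 | 165.50 | 112.50 | -1223872.50 | -831937.50
hole 2 | -1661.90 | 98.00 | 67.00 | -162866.45 | -111347.47
Σ | 43443.10 |  |  | 5175761.05 | 4569215.03
X̄ = 5175761.05 / 43443.10 = 119.14 in
Ȳ = 4569215.03 / 43443.10 = 105.18 in

X̄ = 119.14 in, Ȳ = 105.18 in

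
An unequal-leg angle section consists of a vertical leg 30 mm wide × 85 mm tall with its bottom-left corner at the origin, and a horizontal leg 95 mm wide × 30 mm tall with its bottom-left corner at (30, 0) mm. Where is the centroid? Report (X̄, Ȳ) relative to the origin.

X̄ = 47.99 mm, Ȳ = 27.99 mm

vertical leg: A = 30 × 85 = 2550.00, centroid at (15.00, 42.50).
horizontal leg: A = 95 × 30 = 2850.00, centroid at (77.50, 15.00).
ΣA = 5400.00 mm², ΣAX̄ = 259125.00 mm³, ΣAȲ = 151125.00 mm³.
X̄ = 259125.00/5400.00 = 47.99 mm; Ȳ = 151125.00/5400.00 = 27.99 mm.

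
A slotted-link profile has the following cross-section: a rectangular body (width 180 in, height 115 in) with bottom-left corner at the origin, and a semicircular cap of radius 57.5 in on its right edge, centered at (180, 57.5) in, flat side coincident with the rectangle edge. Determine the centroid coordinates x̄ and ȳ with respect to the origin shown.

x̄ = 112.95 in, ȳ = 57.50 in

Part | A | x̄ᵢ | ȳᵢ | A·x̄ᵢ | A·ȳᵢ
rectangular body | 20700.00 | 90.00 | 57.50 | 1863000.00 | 1190250.00
semicircular end | 5193.45 | 204.40 | 57.50 | 1061559.75 | 298623.11
Σ | 25893.45 |  |  | 2924559.75 | 1488873.11
x̄ = 2924559.75 / 25893.45 = 112.95 in
ȳ = 1488873.11 / 25893.45 = 57.50 in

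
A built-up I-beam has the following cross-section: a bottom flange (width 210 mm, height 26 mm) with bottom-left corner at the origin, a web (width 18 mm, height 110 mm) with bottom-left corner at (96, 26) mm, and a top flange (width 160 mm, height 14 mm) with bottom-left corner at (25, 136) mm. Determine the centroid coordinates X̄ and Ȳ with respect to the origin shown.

X̄ = 105.00 mm, Ȳ = 56.99 mm

bottom flange: A = 210 × 26 = 5460.00, centroid at (105.00, 13.00).
web: A = 18 × 110 = 1980.00, centroid at (105.00, 81.00).
top flange: A = 160 × 14 = 2240.00, centroid at (105.00, 143.00).
ΣA = 9680.00 mm², ΣAX̄ = 1016400.00 mm³, ΣAȲ = 551680.00 mm³.
X̄ = 1016400.00/9680.00 = 105.00 mm; Ȳ = 551680.00/9680.00 = 56.99 mm.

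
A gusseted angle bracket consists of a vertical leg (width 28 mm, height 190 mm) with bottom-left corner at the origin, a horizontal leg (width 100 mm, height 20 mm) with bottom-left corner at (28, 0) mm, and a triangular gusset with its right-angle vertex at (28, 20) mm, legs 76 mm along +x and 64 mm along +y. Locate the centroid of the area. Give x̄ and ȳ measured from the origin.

x̄ = 36.93 mm, ȳ = 64.18 mm

vertical leg: A = 28 × 190 = 5320.00, centroid at (14.00, 95.00).
horizontal leg: A = 100 × 20 = 2000.00, centroid at (78.00, 10.00).
gusset: A = ½·76·64 = 2432.00, centroid at (53.33, 41.33).
ΣA = 9752.00 mm², ΣAx̄ = 360186.67 mm³, ΣAȳ = 625922.67 mm³.
x̄ = 360186.67/9752.00 = 36.93 mm; ȳ = 625922.67/9752.00 = 64.18 mm.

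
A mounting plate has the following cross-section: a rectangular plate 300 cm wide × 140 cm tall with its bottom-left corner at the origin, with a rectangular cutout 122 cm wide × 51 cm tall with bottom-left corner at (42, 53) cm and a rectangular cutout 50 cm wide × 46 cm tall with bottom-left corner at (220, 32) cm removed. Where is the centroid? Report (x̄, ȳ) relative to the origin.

Part | A | x̄ᵢ | ȳᵢ | A·x̄ᵢ | A·ȳᵢ
plate | 42000.00 | 150.00 | 70.00 | 6300000.00 | 2940000.00
hole 1 | -6222.00 | 103.00 | 78.50 | -640866.00 | -488427.00
hole 2 | -2300.00 | 245.00 | 55.00 | -563500.00 | -126500.00
Σ | 33478.00 |  |  | 5095634.00 | 2325073.00
x̄ = 5095634.00 / 33478.00 = 152.21 cm
ȳ = 2325073.00 / 33478.00 = 69.45 cm

x̄ = 152.21 cm, ȳ = 69.45 cm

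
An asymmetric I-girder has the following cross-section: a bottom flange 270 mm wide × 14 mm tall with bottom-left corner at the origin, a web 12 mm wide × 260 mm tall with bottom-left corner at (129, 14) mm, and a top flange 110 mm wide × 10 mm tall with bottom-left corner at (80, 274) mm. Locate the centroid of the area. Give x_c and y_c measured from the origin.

x_c = 135.00 mm, y_c = 97.83 mm

bottom flange: A = 270 × 14 = 3780.00, centroid at (135.00, 7.00).
web: A = 12 × 260 = 3120.00, centroid at (135.00, 144.00).
top flange: A = 110 × 10 = 1100.00, centroid at (135.00, 279.00).
ΣA = 8000.00 mm², ΣAx_c = 1080000.00 mm³, ΣAy_c = 782640.00 mm³.
x_c = 1080000.00/8000.00 = 135.00 mm; y_c = 782640.00/8000.00 = 97.83 mm.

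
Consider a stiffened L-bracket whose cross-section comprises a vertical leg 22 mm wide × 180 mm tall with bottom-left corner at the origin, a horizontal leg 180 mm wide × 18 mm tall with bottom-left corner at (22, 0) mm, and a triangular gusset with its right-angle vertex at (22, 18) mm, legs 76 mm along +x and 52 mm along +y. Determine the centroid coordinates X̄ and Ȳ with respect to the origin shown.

Part | A | x̄ᵢ | ȳᵢ | A·x̄ᵢ | A·ȳᵢ
vertical leg | 3960.00 | 11.00 | 90.00 | 43560.00 | 356400.00
horizontal leg | 3240.00 | 112.00 | 9.00 | 362880.00 | 29160.00
gusset | 1976.00 | 47.33 | 35.33 | 93530.67 | 69818.67
Σ | 9176.00 |  |  | 499970.67 | 455378.67
X̄ = 499970.67 / 9176.00 = 54.49 mm
Ȳ = 455378.67 / 9176.00 = 49.63 mm

X̄ = 54.49 mm, Ȳ = 49.63 mm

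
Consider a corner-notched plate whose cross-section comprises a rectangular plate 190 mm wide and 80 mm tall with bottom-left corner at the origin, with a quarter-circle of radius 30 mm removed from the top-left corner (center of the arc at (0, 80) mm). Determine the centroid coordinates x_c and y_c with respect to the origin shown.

plate: A = 190 × 80 = 15200.00, centroid at (95.00, 40.00).
removed quarter-circle: A = −¼π·30² = -706.86, centroid at (12.73, 67.27).
ΣA = 14493.14 mm²
ΣAx_c = (15200.00)(95.00) + (-706.86)(12.73) = 1435000.00 mm³
ΣAy_c = (15200.00)(40.00) + (-706.86)(67.27) = 560451.33 mm³
x_c = 1435000.00 / 14493.14 = 99.01 mm
y_c = 560451.33 / 14493.14 = 38.67 mm

x_c = 99.01 mm, y_c = 38.67 mm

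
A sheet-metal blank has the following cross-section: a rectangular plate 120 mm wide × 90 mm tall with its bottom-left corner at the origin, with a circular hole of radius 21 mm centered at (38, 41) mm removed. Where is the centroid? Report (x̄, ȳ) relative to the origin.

x̄ = 63.24 mm, ȳ = 45.59 mm

plate: A = 120 × 90 = 10800.00, centroid at (60.00, 45.00).
hole: A = −π·21² = -1385.44, centroid at (38.00, 41.00).
ΣA = 9414.56 mm², ΣAx̄ = 595353.19 mm³, ΣAȳ = 429196.86 mm³.
x̄ = 595353.19/9414.56 = 63.24 mm; ȳ = 429196.86/9414.56 = 45.59 mm.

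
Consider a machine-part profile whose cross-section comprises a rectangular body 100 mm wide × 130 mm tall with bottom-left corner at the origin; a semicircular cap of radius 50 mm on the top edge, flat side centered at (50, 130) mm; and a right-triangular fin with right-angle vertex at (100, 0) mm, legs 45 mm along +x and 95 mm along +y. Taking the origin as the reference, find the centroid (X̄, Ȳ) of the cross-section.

X̄ = 57.29 mm, Ȳ = 79.02 mm

Part | A | x̄ᵢ | ȳᵢ | A·x̄ᵢ | A·ȳᵢ
rectangular body | 13000.00 | 50.00 | 65.00 | 650000.00 | 845000.00
semicircular top | 3926.99 | 50.00 | 151.22 | 196349.54 | 593842.14
triangular fin | 2137.50 | 115.00 | 31.67 | 245812.50 | 67687.50
Σ | 19064.49 |  |  | 1092162.04 | 1506529.64
X̄ = 1092162.04 / 19064.49 = 57.29 mm
Ȳ = 1506529.64 / 19064.49 = 79.02 mm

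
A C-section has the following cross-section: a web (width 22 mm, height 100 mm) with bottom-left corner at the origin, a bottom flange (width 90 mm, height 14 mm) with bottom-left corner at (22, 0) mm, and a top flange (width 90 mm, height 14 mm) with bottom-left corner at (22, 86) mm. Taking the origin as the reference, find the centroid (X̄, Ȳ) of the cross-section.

Part | A | x̄ᵢ | ȳᵢ | A·x̄ᵢ | A·ȳᵢ
web | 2200.00 | 11.00 | 50.00 | 24200.00 | 110000.00
bottom flange | 1260.00 | 67.00 | 7.00 | 84420.00 | 8820.00
top flange | 1260.00 | 67.00 | 93.00 | 84420.00 | 117180.00
Σ | 4720.00 |  |  | 193040.00 | 236000.00
X̄ = 193040.00 / 4720.00 = 40.90 mm
Ȳ = 236000.00 / 4720.00 = 50.00 mm

X̄ = 40.90 mm, Ȳ = 50.00 mm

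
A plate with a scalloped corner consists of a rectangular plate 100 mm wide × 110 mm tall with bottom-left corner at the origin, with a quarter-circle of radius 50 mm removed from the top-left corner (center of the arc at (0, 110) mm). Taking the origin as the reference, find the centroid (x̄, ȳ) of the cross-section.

Part | A | x̄ᵢ | ȳᵢ | A·x̄ᵢ | A·ȳᵢ
plate | 11000.00 | 50.00 | 55.00 | 550000.00 | 605000.00
removed quarter-circle | -1963.50 | 21.22 | 88.78 | -41666.67 | -174317.83
Σ | 9036.50 |  |  | 508333.33 | 430682.17
x̄ = 508333.33 / 9036.50 = 56.25 mm
ȳ = 430682.17 / 9036.50 = 47.66 mm

x̄ = 56.25 mm, ȳ = 47.66 mm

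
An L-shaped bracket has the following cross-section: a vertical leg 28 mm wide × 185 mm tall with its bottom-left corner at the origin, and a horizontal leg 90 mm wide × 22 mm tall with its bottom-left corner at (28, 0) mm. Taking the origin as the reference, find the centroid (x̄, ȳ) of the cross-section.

x̄ = 30.32 mm, ȳ = 69.96 mm

vertical leg: A = 28 × 185 = 5180.00, centroid at (14.00, 92.50).
horizontal leg: A = 90 × 22 = 1980.00, centroid at (73.00, 11.00).
ΣA = 7160.00 mm², ΣAx̄ = 217060.00 mm³, ΣAȳ = 500930.00 mm³.
x̄ = 217060.00/7160.00 = 30.32 mm; ȳ = 500930.00/7160.00 = 69.96 mm.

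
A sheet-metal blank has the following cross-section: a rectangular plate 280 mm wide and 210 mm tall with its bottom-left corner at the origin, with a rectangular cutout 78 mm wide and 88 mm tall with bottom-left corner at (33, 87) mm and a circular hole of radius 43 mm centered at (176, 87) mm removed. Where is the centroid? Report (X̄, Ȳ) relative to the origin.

plate: A = 280 × 210 = 58800.00, centroid at (140.00, 105.00).
hole 1: A = −(78 × 88) = -6864.00, centroid at (72.00, 131.00).
hole 2: A = −π·43² = -5808.80, centroid at (176.00, 87.00).
ΣA = 46127.20 mm²
ΣAX̄ = (58800.00)(140.00) + (-6864.00)(72.00) + (-5808.80)(176.00) = 6715442.35 mm³
ΣAȲ = (58800.00)(105.00) + (-6864.00)(131.00) + (-5808.80)(87.00) = 4769449.98 mm³
X̄ = 6715442.35 / 46127.20 = 145.59 mm
Ȳ = 4769449.98 / 46127.20 = 103.40 mm

X̄ = 145.59 mm, Ȳ = 103.40 mm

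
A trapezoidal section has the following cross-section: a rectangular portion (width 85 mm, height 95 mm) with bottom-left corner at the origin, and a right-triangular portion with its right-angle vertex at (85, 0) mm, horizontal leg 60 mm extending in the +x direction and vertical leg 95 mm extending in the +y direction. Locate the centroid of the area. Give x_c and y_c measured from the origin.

rectangular portion: A = 85 × 95 = 8075.00, centroid at (42.50, 47.50).
triangular portion: A = ½·60·95 = 2850.00, centroid at (105.00, 31.67).
ΣA = 10925.00 mm², ΣAx_c = 642437.50 mm³, ΣAy_c = 473812.50 mm³.
x_c = 642437.50/10925.00 = 58.80 mm; y_c = 473812.50/10925.00 = 43.37 mm.

x_c = 58.80 mm, y_c = 43.37 mm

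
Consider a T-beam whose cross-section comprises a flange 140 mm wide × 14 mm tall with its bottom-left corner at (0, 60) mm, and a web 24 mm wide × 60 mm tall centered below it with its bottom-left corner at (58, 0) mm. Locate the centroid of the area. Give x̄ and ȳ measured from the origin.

x̄ = 70.00 mm, ȳ = 51.33 mm

web: A = 24 × 60 = 1440.00, centroid at (70.00, 30.00).
flange: A = 140 × 14 = 1960.00, centroid at (70.00, 67.00).
ΣA = 3400.00 mm², ΣAx̄ = 238000.00 mm³, ΣAȳ = 174520.00 mm³.
x̄ = 238000.00/3400.00 = 70.00 mm; ȳ = 174520.00/3400.00 = 51.33 mm.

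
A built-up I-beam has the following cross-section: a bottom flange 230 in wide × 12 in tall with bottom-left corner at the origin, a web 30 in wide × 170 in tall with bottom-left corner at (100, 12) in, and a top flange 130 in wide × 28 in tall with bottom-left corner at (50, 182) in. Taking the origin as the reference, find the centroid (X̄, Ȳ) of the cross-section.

Part | A | x̄ᵢ | ȳᵢ | A·x̄ᵢ | A·ȳᵢ
bottom flange | 2760.00 | 115.00 | 6.00 | 317400.00 | 16560.00
web | 5100.00 | 115.00 | 97.00 | 586500.00 | 494700.00
top flange | 3640.00 | 115.00 | 196.00 | 418600.00 | 713440.00
Σ | 11500.00 |  |  | 1322500.00 | 1224700.00
X̄ = 1322500.00 / 11500.00 = 115.00 in
Ȳ = 1224700.00 / 11500.00 = 106.50 in

X̄ = 115.00 in, Ȳ = 106.50 in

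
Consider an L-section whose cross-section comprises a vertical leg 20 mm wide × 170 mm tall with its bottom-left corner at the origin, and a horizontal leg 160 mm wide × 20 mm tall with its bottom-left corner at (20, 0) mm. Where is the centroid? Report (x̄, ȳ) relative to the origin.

x̄ = 53.64 mm, ȳ = 48.64 mm

vertical leg: A = 20 × 170 = 3400.00, centroid at (10.00, 85.00).
horizontal leg: A = 160 × 20 = 3200.00, centroid at (100.00, 10.00).
ΣA = 6600.00 mm², ΣAx̄ = 354000.00 mm³, ΣAȳ = 321000.00 mm³.
x̄ = 354000.00/6600.00 = 53.64 mm; ȳ = 321000.00/6600.00 = 48.64 mm.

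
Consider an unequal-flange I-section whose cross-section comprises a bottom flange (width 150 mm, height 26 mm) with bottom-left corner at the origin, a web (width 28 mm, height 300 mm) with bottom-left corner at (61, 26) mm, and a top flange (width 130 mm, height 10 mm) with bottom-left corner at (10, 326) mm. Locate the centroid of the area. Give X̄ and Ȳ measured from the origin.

bottom flange: A = 150 × 26 = 3900.00, centroid at (75.00, 13.00).
web: A = 28 × 300 = 8400.00, centroid at (75.00, 176.00).
top flange: A = 130 × 10 = 1300.00, centroid at (75.00, 331.00).
ΣA = 13600.00 mm², ΣAX̄ = 1020000.00 mm³, ΣAȲ = 1959400.00 mm³.
X̄ = 1020000.00/13600.00 = 75.00 mm; Ȳ = 1959400.00/13600.00 = 144.07 mm.

X̄ = 75.00 mm, Ȳ = 144.07 mm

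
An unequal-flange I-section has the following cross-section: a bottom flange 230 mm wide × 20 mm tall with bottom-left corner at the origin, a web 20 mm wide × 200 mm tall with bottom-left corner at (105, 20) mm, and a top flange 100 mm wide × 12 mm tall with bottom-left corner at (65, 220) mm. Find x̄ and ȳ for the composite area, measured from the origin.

Part | A | x̄ᵢ | ȳᵢ | A·x̄ᵢ | A·ȳᵢ
bottom flange | 4600.00 | 115.00 | 10.00 | 529000.00 | 46000.00
web | 4000.00 | 115.00 | 120.00 | 460000.00 | 480000.00
top flange | 1200.00 | 115.00 | 226.00 | 138000.00 | 271200.00
Σ | 9800.00 |  |  | 1127000.00 | 797200.00
x̄ = 1127000.00 / 9800.00 = 115.00 mm
ȳ = 797200.00 / 9800.00 = 81.35 mm

x̄ = 115.00 mm, ȳ = 81.35 mm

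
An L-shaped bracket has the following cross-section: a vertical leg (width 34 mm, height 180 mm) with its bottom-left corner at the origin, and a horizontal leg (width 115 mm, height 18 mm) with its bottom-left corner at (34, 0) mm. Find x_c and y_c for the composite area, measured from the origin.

vertical leg: A = 34 × 180 = 6120.00, centroid at (17.00, 90.00).
horizontal leg: A = 115 × 18 = 2070.00, centroid at (91.50, 9.00).
ΣA = 8190.00 mm²
ΣAx_c = (6120.00)(17.00) + (2070.00)(91.50) = 293445.00 mm³
ΣAy_c = (6120.00)(90.00) + (2070.00)(9.00) = 569430.00 mm³
x_c = 293445.00 / 8190.00 = 35.83 mm
y_c = 569430.00 / 8190.00 = 69.53 mm

x_c = 35.83 mm, y_c = 69.53 mm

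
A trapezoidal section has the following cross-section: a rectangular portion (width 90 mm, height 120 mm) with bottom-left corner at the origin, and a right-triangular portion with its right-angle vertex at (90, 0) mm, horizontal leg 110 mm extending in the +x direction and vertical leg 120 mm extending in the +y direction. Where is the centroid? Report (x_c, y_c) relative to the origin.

rectangular portion: A = 90 × 120 = 10800.00, centroid at (45.00, 60.00).
triangular portion: A = ½·110·120 = 6600.00, centroid at (126.67, 40.00).
ΣA = 17400.00 mm²
ΣAx_c = (10800.00)(45.00) + (6600.00)(126.67) = 1322000.00 mm³
ΣAy_c = (10800.00)(60.00) + (6600.00)(40.00) = 912000.00 mm³
x_c = 1322000.00 / 17400.00 = 75.98 mm
y_c = 912000.00 / 17400.00 = 52.41 mm

x_c = 75.98 mm, y_c = 52.41 mm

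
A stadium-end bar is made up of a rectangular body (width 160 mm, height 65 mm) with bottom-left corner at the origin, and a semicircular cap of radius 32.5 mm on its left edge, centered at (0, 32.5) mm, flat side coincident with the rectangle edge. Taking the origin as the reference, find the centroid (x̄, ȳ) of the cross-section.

Part | A | x̄ᵢ | ȳᵢ | A·x̄ᵢ | A·ȳᵢ
rectangular body | 10400.00 | 80.00 | 32.50 | 832000.00 | 338000.00
semicircular end | 1659.15 | -13.79 | 32.50 | -22885.42 | 53922.49
Σ | 12059.15 |  |  | 809114.58 | 391922.49
x̄ = 809114.58 / 12059.15 = 67.10 mm
ȳ = 391922.49 / 12059.15 = 32.50 mm

x̄ = 67.10 mm, ȳ = 32.50 mm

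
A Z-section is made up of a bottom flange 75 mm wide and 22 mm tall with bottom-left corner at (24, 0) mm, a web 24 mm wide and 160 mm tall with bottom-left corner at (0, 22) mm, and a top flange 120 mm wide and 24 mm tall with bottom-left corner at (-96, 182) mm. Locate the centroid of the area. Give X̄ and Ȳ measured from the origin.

bottom flange: A = 75 × 22 = 1650.00, centroid at (61.50, 11.00).
web: A = 24 × 160 = 3840.00, centroid at (12.00, 102.00).
top flange: A = 120 × 24 = 2880.00, centroid at (-36.00, 194.00).
ΣA = 8370.00 mm², ΣAX̄ = 43875.00 mm³, ΣAȲ = 968550.00 mm³.
X̄ = 43875.00/8370.00 = 5.24 mm; Ȳ = 968550.00/8370.00 = 115.72 mm.

X̄ = 5.24 mm, Ȳ = 115.72 mm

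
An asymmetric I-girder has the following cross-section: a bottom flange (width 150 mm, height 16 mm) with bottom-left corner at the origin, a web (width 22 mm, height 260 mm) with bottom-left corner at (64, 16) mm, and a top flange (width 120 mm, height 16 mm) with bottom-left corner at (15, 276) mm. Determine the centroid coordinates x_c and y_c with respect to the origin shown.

x_c = 75.00 mm, y_c = 139.40 mm

bottom flange: A = 150 × 16 = 2400.00, centroid at (75.00, 8.00).
web: A = 22 × 260 = 5720.00, centroid at (75.00, 146.00).
top flange: A = 120 × 16 = 1920.00, centroid at (75.00, 284.00).
ΣA = 10040.00 mm²
ΣAx_c = (2400.00)(75.00) + (5720.00)(75.00) + (1920.00)(75.00) = 753000.00 mm³
ΣAy_c = (2400.00)(8.00) + (5720.00)(146.00) + (1920.00)(284.00) = 1399600.00 mm³
x_c = 753000.00 / 10040.00 = 75.00 mm
y_c = 1399600.00 / 10040.00 = 139.40 mm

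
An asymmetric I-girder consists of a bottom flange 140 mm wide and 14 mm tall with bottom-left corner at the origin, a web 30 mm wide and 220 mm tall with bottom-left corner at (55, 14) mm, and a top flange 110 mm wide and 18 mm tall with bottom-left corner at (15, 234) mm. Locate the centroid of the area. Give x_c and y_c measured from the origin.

Part | A | x̄ᵢ | ȳᵢ | A·x̄ᵢ | A·ȳᵢ
bottom flange | 1960.00 | 70.00 | 7.00 | 137200.00 | 13720.00
web | 6600.00 | 70.00 | 124.00 | 462000.00 | 818400.00
top flange | 1980.00 | 70.00 | 243.00 | 138600.00 | 481140.00
Σ | 10540.00 |  |  | 737800.00 | 1313260.00
x_c = 737800.00 / 10540.00 = 70.00 mm
y_c = 1313260.00 / 10540.00 = 124.60 mm

x_c = 70.00 mm, y_c = 124.60 mm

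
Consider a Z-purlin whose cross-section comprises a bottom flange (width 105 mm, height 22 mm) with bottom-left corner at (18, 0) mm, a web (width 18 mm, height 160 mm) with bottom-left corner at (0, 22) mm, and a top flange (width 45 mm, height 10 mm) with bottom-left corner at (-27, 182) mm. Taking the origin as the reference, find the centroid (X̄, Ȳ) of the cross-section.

X̄ = 33.11 mm, Ȳ = 71.51 mm

bottom flange: A = 105 × 22 = 2310.00, centroid at (70.50, 11.00).
web: A = 18 × 160 = 2880.00, centroid at (9.00, 102.00).
top flange: A = 45 × 10 = 450.00, centroid at (-4.50, 187.00).
ΣA = 5640.00 mm²
ΣAX̄ = (2310.00)(70.50) + (2880.00)(9.00) + (450.00)(-4.50) = 186750.00 mm³
ΣAȲ = (2310.00)(11.00) + (2880.00)(102.00) + (450.00)(187.00) = 403320.00 mm³
X̄ = 186750.00 / 5640.00 = 33.11 mm
Ȳ = 403320.00 / 5640.00 = 71.51 mm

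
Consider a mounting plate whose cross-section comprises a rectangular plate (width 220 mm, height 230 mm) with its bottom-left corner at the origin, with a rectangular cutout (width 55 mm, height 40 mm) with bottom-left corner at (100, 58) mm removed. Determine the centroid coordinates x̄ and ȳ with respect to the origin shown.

plate: A = 220 × 230 = 50600.00, centroid at (110.00, 115.00).
hole: A = −(55 × 40) = -2200.00, centroid at (127.50, 78.00).
ΣA = 48400.00 mm²
ΣAx̄ = (50600.00)(110.00) + (-2200.00)(127.50) = 5285500.00 mm³
ΣAȳ = (50600.00)(115.00) + (-2200.00)(78.00) = 5647400.00 mm³
x̄ = 5285500.00 / 48400.00 = 109.20 mm
ȳ = 5647400.00 / 48400.00 = 116.68 mm

x̄ = 109.20 mm, ȳ = 116.68 mm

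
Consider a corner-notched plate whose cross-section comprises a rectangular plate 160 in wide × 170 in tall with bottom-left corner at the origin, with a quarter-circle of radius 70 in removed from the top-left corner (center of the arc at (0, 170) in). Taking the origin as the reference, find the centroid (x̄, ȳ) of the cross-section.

plate: A = 160 × 170 = 27200.00, centroid at (80.00, 85.00).
removed quarter-circle: A = −¼π·70² = -3848.45, centroid at (29.71, 140.29).
ΣA = 23351.55 in²
ΣAx̄ = (27200.00)(80.00) + (-3848.45)(29.71) = 2061666.67 in³
ΣAȳ = (27200.00)(85.00) + (-3848.45)(140.29) = 1772096.66 in³
x̄ = 2061666.67 / 23351.55 = 88.29 in
ȳ = 1772096.66 / 23351.55 = 75.89 in

x̄ = 88.29 in, ȳ = 75.89 in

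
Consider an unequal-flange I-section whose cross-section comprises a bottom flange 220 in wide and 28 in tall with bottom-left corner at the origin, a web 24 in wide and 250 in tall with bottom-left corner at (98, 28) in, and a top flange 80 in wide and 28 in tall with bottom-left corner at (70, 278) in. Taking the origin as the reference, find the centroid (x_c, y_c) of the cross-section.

x_c = 110.00 in, y_c = 115.16 in

bottom flange: A = 220 × 28 = 6160.00, centroid at (110.00, 14.00).
web: A = 24 × 250 = 6000.00, centroid at (110.00, 153.00).
top flange: A = 80 × 28 = 2240.00, centroid at (110.00, 292.00).
ΣA = 14400.00 in²
ΣAx_c = (6160.00)(110.00) + (6000.00)(110.00) + (2240.00)(110.00) = 1584000.00 in³
ΣAy_c = (6160.00)(14.00) + (6000.00)(153.00) + (2240.00)(292.00) = 1658320.00 in³
x_c = 1584000.00 / 14400.00 = 110.00 in
y_c = 1658320.00 / 14400.00 = 115.16 in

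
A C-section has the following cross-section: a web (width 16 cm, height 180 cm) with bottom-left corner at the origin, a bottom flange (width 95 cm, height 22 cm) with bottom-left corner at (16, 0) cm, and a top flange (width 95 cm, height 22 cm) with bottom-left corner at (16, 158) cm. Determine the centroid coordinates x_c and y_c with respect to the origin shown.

x_c = 40.86 cm, y_c = 90.00 cm

web: A = 16 × 180 = 2880.00, centroid at (8.00, 90.00).
bottom flange: A = 95 × 22 = 2090.00, centroid at (63.50, 11.00).
top flange: A = 95 × 22 = 2090.00, centroid at (63.50, 169.00).
ΣA = 7060.00 cm²
ΣAx_c = (2880.00)(8.00) + (2090.00)(63.50) + (2090.00)(63.50) = 288470.00 cm³
ΣAy_c = (2880.00)(90.00) + (2090.00)(11.00) + (2090.00)(169.00) = 635400.00 cm³
x_c = 288470.00 / 7060.00 = 40.86 cm
y_c = 635400.00 / 7060.00 = 90.00 cm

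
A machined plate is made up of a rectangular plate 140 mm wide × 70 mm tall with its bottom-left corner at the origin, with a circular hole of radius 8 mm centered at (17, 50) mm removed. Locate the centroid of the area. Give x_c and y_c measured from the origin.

x_c = 71.11 mm, y_c = 34.69 mm

plate: A = 140 × 70 = 9800.00, centroid at (70.00, 35.00).
hole: A = −π·8² = -201.06, centroid at (17.00, 50.00).
ΣA = 9598.94 mm²
ΣAx_c = (9800.00)(70.00) + (-201.06)(17.00) = 682581.95 mm³
ΣAy_c = (9800.00)(35.00) + (-201.06)(50.00) = 332946.90 mm³
x_c = 682581.95 / 9598.94 = 71.11 mm
y_c = 332946.90 / 9598.94 = 34.69 mm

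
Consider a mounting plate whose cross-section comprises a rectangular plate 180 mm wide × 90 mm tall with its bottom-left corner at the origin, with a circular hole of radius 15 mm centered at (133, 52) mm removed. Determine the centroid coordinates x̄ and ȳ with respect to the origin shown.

plate: A = 180 × 90 = 16200.00, centroid at (90.00, 45.00).
hole: A = −π·15² = -706.86, centroid at (133.00, 52.00).
ΣA = 15493.14 mm²
ΣAx̄ = (16200.00)(90.00) + (-706.86)(133.00) = 1363987.84 mm³
ΣAȳ = (16200.00)(45.00) + (-706.86)(52.00) = 692243.37 mm³
x̄ = 1363987.84 / 15493.14 = 88.04 mm
ȳ = 692243.37 / 15493.14 = 44.68 mm

x̄ = 88.04 mm, ȳ = 44.68 mm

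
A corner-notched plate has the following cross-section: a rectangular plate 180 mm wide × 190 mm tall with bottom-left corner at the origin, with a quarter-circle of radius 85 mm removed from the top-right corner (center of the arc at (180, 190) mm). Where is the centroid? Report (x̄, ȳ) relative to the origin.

x̄ = 79.27 mm, ȳ = 83.28 mm

Part | A | x̄ᵢ | ȳᵢ | A·x̄ᵢ | A·ȳᵢ
plate | 34200.00 | 90.00 | 95.00 | 3078000.00 | 3249000.00
removed quarter-circle | -5674.50 | 143.92 | 153.92 | -816701.98 | -873447.00
Σ | 28525.50 |  |  | 2261298.02 | 2375553.00
x̄ = 2261298.02 / 28525.50 = 79.27 mm
ȳ = 2375553.00 / 28525.50 = 83.28 mm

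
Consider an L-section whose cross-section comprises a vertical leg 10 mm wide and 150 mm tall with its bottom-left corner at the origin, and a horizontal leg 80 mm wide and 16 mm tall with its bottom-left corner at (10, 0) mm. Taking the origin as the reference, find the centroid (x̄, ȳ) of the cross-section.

x̄ = 25.72 mm, ȳ = 44.15 mm

vertical leg: A = 10 × 150 = 1500.00, centroid at (5.00, 75.00).
horizontal leg: A = 80 × 16 = 1280.00, centroid at (50.00, 8.00).
ΣA = 2780.00 mm², ΣAx̄ = 71500.00 mm³, ΣAȳ = 122740.00 mm³.
x̄ = 71500.00/2780.00 = 25.72 mm; ȳ = 122740.00/2780.00 = 44.15 mm.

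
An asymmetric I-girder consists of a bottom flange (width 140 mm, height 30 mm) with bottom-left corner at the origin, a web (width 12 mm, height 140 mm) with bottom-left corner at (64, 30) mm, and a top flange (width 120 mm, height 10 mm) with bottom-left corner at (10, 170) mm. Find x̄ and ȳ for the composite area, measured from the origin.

x̄ = 70.00 mm, ȳ = 62.29 mm

bottom flange: A = 140 × 30 = 4200.00, centroid at (70.00, 15.00).
web: A = 12 × 140 = 1680.00, centroid at (70.00, 100.00).
top flange: A = 120 × 10 = 1200.00, centroid at (70.00, 175.00).
ΣA = 7080.00 mm², ΣAx̄ = 495600.00 mm³, ΣAȳ = 441000.00 mm³.
x̄ = 495600.00/7080.00 = 70.00 mm; ȳ = 441000.00/7080.00 = 62.29 mm.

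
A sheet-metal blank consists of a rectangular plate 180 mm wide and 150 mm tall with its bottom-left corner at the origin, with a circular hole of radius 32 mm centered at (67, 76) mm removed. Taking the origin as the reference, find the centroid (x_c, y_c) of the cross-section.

Part | A | x̄ᵢ | ȳᵢ | A·x̄ᵢ | A·ȳᵢ
plate | 27000.00 | 90.00 | 75.00 | 2430000.00 | 2025000.00
hole | -3216.99 | 67.00 | 76.00 | -215538.39 | -244491.31
Σ | 23783.01 |  |  | 2214461.61 | 1780508.69
x_c = 2214461.61 / 23783.01 = 93.11 mm
y_c = 1780508.69 / 23783.01 = 74.86 mm

x_c = 93.11 mm, y_c = 74.86 mm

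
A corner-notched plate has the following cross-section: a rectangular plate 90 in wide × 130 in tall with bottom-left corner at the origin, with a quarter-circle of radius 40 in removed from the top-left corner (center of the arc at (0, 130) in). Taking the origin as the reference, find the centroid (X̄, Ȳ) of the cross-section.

X̄ = 48.37 in, Ȳ = 59.22 in

plate: A = 90 × 130 = 11700.00, centroid at (45.00, 65.00).
removed quarter-circle: A = −¼π·40² = -1256.64, centroid at (16.98, 113.02).
ΣA = 10443.36 in², ΣAX̄ = 505166.67 in³, ΣAȲ = 618470.52 in³.
X̄ = 505166.67/10443.36 = 48.37 in; Ȳ = 618470.52/10443.36 = 59.22 in.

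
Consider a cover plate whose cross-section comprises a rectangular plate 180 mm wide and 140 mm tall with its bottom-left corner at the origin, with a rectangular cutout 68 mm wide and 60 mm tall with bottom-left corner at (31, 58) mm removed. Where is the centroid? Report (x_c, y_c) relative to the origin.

Part | A | x̄ᵢ | ȳᵢ | A·x̄ᵢ | A·ȳᵢ
plate | 25200.00 | 90.00 | 70.00 | 2268000.00 | 1764000.00
hole | -4080.00 | 65.00 | 88.00 | -265200.00 | -359040.00
Σ | 21120.00 |  |  | 2002800.00 | 1404960.00
x_c = 2002800.00 / 21120.00 = 94.83 mm
y_c = 1404960.00 / 21120.00 = 66.52 mm

x_c = 94.83 mm, y_c = 66.52 mm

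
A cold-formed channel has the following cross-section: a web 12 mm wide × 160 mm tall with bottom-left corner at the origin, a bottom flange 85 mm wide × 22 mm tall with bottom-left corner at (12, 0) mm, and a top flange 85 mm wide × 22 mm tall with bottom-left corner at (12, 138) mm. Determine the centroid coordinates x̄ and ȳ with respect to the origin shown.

x̄ = 38.05 mm, ȳ = 80.00 mm

Part | A | x̄ᵢ | ȳᵢ | A·x̄ᵢ | A·ȳᵢ
web | 1920.00 | 6.00 | 80.00 | 11520.00 | 153600.00
bottom flange | 1870.00 | 54.50 | 11.00 | 101915.00 | 20570.00
top flange | 1870.00 | 54.50 | 149.00 | 101915.00 | 278630.00
Σ | 5660.00 |  |  | 215350.00 | 452800.00
x̄ = 215350.00 / 5660.00 = 38.05 mm
ȳ = 452800.00 / 5660.00 = 80.00 mm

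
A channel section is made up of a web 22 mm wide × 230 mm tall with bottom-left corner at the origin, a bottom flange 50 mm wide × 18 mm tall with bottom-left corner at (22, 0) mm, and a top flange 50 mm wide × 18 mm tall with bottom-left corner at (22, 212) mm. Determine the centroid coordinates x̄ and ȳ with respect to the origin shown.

Part | A | x̄ᵢ | ȳᵢ | A·x̄ᵢ | A·ȳᵢ
web | 5060.00 | 11.00 | 115.00 | 55660.00 | 581900.00
bottom flange | 900.00 | 47.00 | 9.00 | 42300.00 | 8100.00
top flange | 900.00 | 47.00 | 221.00 | 42300.00 | 198900.00
Σ | 6860.00 |  |  | 140260.00 | 788900.00
x̄ = 140260.00 / 6860.00 = 20.45 mm
ȳ = 788900.00 / 6860.00 = 115.00 mm

x̄ = 20.45 mm, ȳ = 115.00 mm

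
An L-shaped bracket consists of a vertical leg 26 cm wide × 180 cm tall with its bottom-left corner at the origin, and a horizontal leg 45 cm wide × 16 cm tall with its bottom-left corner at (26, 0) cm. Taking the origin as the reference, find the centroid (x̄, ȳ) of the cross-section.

x̄ = 17.73 cm, ȳ = 79.07 cm

Part | A | x̄ᵢ | ȳᵢ | A·x̄ᵢ | A·ȳᵢ
vertical leg | 4680.00 | 13.00 | 90.00 | 60840.00 | 421200.00
horizontal leg | 720.00 | 48.50 | 8.00 | 34920.00 | 5760.00
Σ | 5400.00 |  |  | 95760.00 | 426960.00
x̄ = 95760.00 / 5400.00 = 17.73 cm
ȳ = 426960.00 / 5400.00 = 79.07 cm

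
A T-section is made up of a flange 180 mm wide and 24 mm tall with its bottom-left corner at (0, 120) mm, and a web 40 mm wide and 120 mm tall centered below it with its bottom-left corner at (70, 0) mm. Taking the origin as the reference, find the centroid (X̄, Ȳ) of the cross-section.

Part | A | x̄ᵢ | ȳᵢ | A·x̄ᵢ | A·ȳᵢ
web | 4800.00 | 90.00 | 60.00 | 432000.00 | 288000.00
flange | 4320.00 | 90.00 | 132.00 | 388800.00 | 570240.00
Σ | 9120.00 |  |  | 820800.00 | 858240.00
X̄ = 820800.00 / 9120.00 = 90.00 mm
Ȳ = 858240.00 / 9120.00 = 94.11 mm

X̄ = 90.00 mm, Ȳ = 94.11 mm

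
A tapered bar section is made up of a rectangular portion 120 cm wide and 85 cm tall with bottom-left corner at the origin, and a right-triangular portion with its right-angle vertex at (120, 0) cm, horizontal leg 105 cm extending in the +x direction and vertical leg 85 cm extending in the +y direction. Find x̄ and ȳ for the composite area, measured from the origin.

Part | A | x̄ᵢ | ȳᵢ | A·x̄ᵢ | A·ȳᵢ
rectangular portion | 10200.00 | 60.00 | 42.50 | 612000.00 | 433500.00
triangular portion | 4462.50 | 155.00 | 28.33 | 691687.50 | 126437.50
Σ | 14662.50 |  |  | 1303687.50 | 559937.50
x̄ = 1303687.50 / 14662.50 = 88.91 cm
ȳ = 559937.50 / 14662.50 = 38.19 cm

x̄ = 88.91 cm, ȳ = 38.19 cm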